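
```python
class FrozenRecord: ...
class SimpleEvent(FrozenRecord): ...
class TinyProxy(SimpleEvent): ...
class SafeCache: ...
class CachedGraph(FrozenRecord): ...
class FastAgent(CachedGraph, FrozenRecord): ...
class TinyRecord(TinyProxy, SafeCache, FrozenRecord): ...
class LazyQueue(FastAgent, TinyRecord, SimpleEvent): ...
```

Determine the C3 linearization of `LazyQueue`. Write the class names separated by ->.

LazyQueue -> FastAgent -> CachedGraph -> TinyRecord -> TinyProxy -> SimpleEvent -> SafeCache -> FrozenRecord -> object

L[LazyQueue] = LazyQueue + merge(L[FastAgent], L[TinyRecord], L[SimpleEvent], [FastAgent TinyRecord SimpleEvent])
  take FastAgent:  [FastAgent CachedGraph FrozenRecord object] + [TinyRecord TinyProxy SimpleEvent SafeCache FrozenRecord object] + [SimpleEvent FrozenRecord object] + [FastAgent TinyRecord SimpleEvent]
  take CachedGraph:  [CachedGraph FrozenRecord object] + [TinyRecord TinyProxy SimpleEvent SafeCache FrozenRecord object] + [SimpleEvent FrozenRecord object] + [TinyRecord SimpleEvent]
  take TinyRecord:  [FrozenRecord object] + [TinyRecord TinyProxy SimpleEvent SafeCache FrozenRecord object] + [SimpleEvent FrozenRecord object] + [TinyRecord SimpleEvent]
  take TinyProxy:  [FrozenRecord object] + [TinyProxy SimpleEvent SafeCache FrozenRecord object] + [SimpleEvent FrozenRecord object] + [SimpleEvent]
  take SimpleEvent:  [FrozenRecord object] + [SimpleEvent SafeCache FrozenRecord object] + [SimpleEvent FrozenRecord object] + [SimpleEvent]
  take SafeCache:  [FrozenRecord object] + [SafeCache FrozenRecord object] + [FrozenRecord object]
  take FrozenRecord:  [FrozenRecord object] + [FrozenRecord object] + [FrozenRecord object]
  take object:  [object] + [object] + [object]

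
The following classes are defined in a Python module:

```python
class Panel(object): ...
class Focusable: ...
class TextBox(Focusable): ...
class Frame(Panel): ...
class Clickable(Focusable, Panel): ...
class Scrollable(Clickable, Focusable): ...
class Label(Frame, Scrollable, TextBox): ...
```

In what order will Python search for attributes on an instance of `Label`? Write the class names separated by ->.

Label -> Frame -> Scrollable -> Clickable -> TextBox -> Focusable -> Panel -> object

L[Label] = Label + merge(L[Frame], L[Scrollable], L[TextBox], [Frame Scrollable TextBox])
  take Frame:  [Frame Panel object] + [Scrollable Clickable Focusable Panel object] + [TextBox Focusable object] + [Frame Scrollable TextBox]
  take Scrollable:  [Panel object] + [Scrollable Clickable Focusable Panel object] + [TextBox Focusable object] + [Scrollable TextBox]
  take Clickable:  [Panel object] + [Clickable Focusable Panel object] + [TextBox Focusable object] + [TextBox]
  take TextBox:  [Panel object] + [Focusable Panel object] + [TextBox Focusable object] + [TextBox]
  take Focusable:  [Panel object] + [Focusable Panel object] + [Focusable object]
  take Panel:  [Panel object] + [Panel object] + [object]
  take object:  [object] + [object] + [object]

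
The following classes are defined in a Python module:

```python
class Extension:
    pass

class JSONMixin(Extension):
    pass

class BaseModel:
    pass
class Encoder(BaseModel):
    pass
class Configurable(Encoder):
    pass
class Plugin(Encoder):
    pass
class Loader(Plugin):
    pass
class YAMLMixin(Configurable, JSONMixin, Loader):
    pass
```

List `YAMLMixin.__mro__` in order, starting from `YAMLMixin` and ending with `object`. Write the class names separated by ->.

YAMLMixin -> Configurable -> JSONMixin -> Extension -> Loader -> Plugin -> Encoder -> BaseModel -> object

L[YAMLMixin] = YAMLMixin + merge(L[Configurable], L[JSONMixin], L[Loader], [Configurable JSONMixin Loader])
  take Configurable:  [Configurable Encoder BaseModel object] + [JSONMixin Extension object] + [Loader Plugin Encoder BaseModel object] + [Configurable JSONMixin Loader]
  take JSONMixin:  [Encoder BaseModel object] + [JSONMixin Extension object] + [Loader Plugin Encoder BaseModel object] + [JSONMixin Loader]
  take Extension:  [Encoder BaseModel object] + [Extension object] + [Loader Plugin Encoder BaseModel object] + [Loader]
  take Loader:  [Encoder BaseModel object] + [object] + [Loader Plugin Encoder BaseModel object] + [Loader]
  take Plugin:  [Encoder BaseModel object] + [object] + [Plugin Encoder BaseModel object]
  take Encoder:  [Encoder BaseModel object] + [object] + [Encoder BaseModel object]
  take BaseModel:  [BaseModel object] + [object] + [BaseModel object]
  take object:  [object] + [object] + [object]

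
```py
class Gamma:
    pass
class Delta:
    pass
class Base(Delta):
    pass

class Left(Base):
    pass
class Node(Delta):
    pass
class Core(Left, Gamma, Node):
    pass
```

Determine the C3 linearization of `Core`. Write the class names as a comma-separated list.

L[Core] = Core + merge(L[Left], L[Gamma], L[Node], [Left Gamma Node])
  take Left:  [Left Base Delta object] + [Gamma object] + [Node Delta object] + [Left Gamma Node]
  take Base:  [Base Delta object] + [Gamma object] + [Node Delta object] + [Gamma Node]
  take Gamma:  [Delta object] + [Gamma object] + [Node Delta object] + [Gamma Node]
  take Node:  [Delta object] + [object] + [Node Delta object] + [Node]
  take Delta:  [Delta object] + [object] + [Delta object]
  take object:  [object] + [object] + [object]

Core, Left, Base, Gamma, Node, Delta, object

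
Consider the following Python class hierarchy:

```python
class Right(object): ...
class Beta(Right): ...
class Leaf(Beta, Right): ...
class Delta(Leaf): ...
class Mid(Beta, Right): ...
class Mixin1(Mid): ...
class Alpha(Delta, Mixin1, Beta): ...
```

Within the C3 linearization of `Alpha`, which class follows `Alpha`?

Delta

L[Alpha] = Alpha + merge(L[Delta], L[Mixin1], L[Beta], [Delta Mixin1 Beta])
  take Delta:  [Delta Leaf Beta Right object] + [Mixin1 Mid Beta Right object] + [Beta Right object] + [Delta Mixin1 Beta]
  take Leaf:  [Leaf Beta Right object] + [Mixin1 Mid Beta Right object] + [Beta Right object] + [Mixin1 Beta]
  take Mixin1:  [Beta Right object] + [Mixin1 Mid Beta Right object] + [Beta Right object] + [Mixin1 Beta]
  take Mid:  [Beta Right object] + [Mid Beta Right object] + [Beta Right object] + [Beta]
  take Beta:  [Beta Right object] + [Beta Right object] + [Beta Right object] + [Beta]
  take Right:  [Right object] + [Right object] + [Right object]
  take object:  [object] + [object] + [object]
MRO: Alpha Delta Leaf Mixin1 Mid Beta Right object
Alpha is at position 0; next is Delta.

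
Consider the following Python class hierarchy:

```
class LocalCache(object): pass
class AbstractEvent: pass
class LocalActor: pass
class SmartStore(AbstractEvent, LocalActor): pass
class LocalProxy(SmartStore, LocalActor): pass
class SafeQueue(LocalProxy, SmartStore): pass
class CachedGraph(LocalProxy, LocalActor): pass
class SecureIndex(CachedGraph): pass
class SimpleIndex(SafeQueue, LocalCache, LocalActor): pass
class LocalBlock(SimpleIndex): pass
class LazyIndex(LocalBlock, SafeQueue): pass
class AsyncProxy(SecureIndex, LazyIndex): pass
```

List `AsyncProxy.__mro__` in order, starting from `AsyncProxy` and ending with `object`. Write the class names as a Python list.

L[AsyncProxy] = AsyncProxy + merge(L[SecureIndex], L[LazyIndex], [SecureIndex LazyIndex])
  take SecureIndex:  [SecureIndex CachedGraph LocalProxy SmartStore AbstractEvent LocalActor object] + [LazyIndex LocalBlock SimpleIndex SafeQueue LocalProxy SmartStore AbstractEvent LocalCache LocalActor object] + [SecureIndex LazyIndex]
  take CachedGraph:  [CachedGraph LocalProxy SmartStore AbstractEvent LocalActor object] + [LazyIndex LocalBlock SimpleIndex SafeQueue LocalProxy SmartStore AbstractEvent LocalCache LocalActor object] + [LazyIndex]
  take LazyIndex:  [LocalProxy SmartStore AbstractEvent LocalActor object] + [LazyIndex LocalBlock SimpleIndex SafeQueue LocalProxy SmartStore AbstractEvent LocalCache LocalActor object] + [LazyIndex]
  take LocalBlock:  [LocalProxy SmartStore AbstractEvent LocalActor object] + [LocalBlock SimpleIndex SafeQueue LocalProxy SmartStore AbstractEvent LocalCache LocalActor object]
  take SimpleIndex:  [LocalProxy SmartStore AbstractEvent LocalActor object] + [SimpleIndex SafeQueue LocalProxy SmartStore AbstractEvent LocalCache LocalActor object]
  take SafeQueue:  [LocalProxy SmartStore AbstractEvent LocalActor object] + [SafeQueue LocalProxy SmartStore AbstractEvent LocalCache LocalActor object]
  take LocalProxy:  [LocalProxy SmartStore AbstractEvent LocalActor object] + [LocalProxy SmartStore AbstractEvent LocalCache LocalActor object]
  take SmartStore:  [SmartStore AbstractEvent LocalActor object] + [SmartStore AbstractEvent LocalCache LocalActor object]
  take AbstractEvent:  [AbstractEvent LocalActor object] + [AbstractEvent LocalCache LocalActor object]
  take LocalCache:  [LocalActor object] + [LocalCache LocalActor object]
  take LocalActor:  [LocalActor object] + [LocalActor object]
  take object:  [object] + [object]

[AsyncProxy, SecureIndex, CachedGraph, LazyIndex, LocalBlock, SimpleIndex, SafeQueue, LocalProxy, SmartStore, AbstractEvent, LocalCache, LocalActor, object]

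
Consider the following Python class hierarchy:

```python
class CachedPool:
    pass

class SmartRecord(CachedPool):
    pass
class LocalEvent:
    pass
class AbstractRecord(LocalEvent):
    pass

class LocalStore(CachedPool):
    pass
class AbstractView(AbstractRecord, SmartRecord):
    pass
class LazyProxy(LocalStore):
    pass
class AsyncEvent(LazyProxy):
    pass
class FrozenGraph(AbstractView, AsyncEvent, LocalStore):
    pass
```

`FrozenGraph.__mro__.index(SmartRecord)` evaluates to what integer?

4

L[FrozenGraph] = FrozenGraph + merge(L[AbstractView], L[AsyncEvent], L[LocalStore], [AbstractView AsyncEvent LocalStore])
  take AbstractView:  [AbstractView AbstractRecord LocalEvent SmartRecord CachedPool object] + [AsyncEvent LazyProxy LocalStore CachedPool object] + [LocalStore CachedPool object] + [AbstractView AsyncEvent LocalStore]
  take AbstractRecord:  [AbstractRecord LocalEvent SmartRecord CachedPool object] + [AsyncEvent LazyProxy LocalStore CachedPool object] + [LocalStore CachedPool object] + [AsyncEvent LocalStore]
  take LocalEvent:  [LocalEvent SmartRecord CachedPool object] + [AsyncEvent LazyProxy LocalStore CachedPool object] + [LocalStore CachedPool object] + [AsyncEvent LocalStore]
  take SmartRecord:  [SmartRecord CachedPool object] + [AsyncEvent LazyProxy LocalStore CachedPool object] + [LocalStore CachedPool object] + [AsyncEvent LocalStore]
  take AsyncEvent:  [CachedPool object] + [AsyncEvent LazyProxy LocalStore CachedPool object] + [LocalStore CachedPool object] + [AsyncEvent LocalStore]
  take LazyProxy:  [CachedPool object] + [LazyProxy LocalStore CachedPool object] + [LocalStore CachedPool object] + [LocalStore]
  take LocalStore:  [CachedPool object] + [LocalStore CachedPool object] + [LocalStore CachedPool object] + [LocalStore]
  take CachedPool:  [CachedPool object] + [CachedPool object] + [CachedPool object]
  take object:  [object] + [object] + [object]
MRO: FrozenGraph AbstractView AbstractRecord LocalEvent SmartRecord AsyncEvent LazyProxy LocalStore CachedPool object
SmartRecord sits at index 4.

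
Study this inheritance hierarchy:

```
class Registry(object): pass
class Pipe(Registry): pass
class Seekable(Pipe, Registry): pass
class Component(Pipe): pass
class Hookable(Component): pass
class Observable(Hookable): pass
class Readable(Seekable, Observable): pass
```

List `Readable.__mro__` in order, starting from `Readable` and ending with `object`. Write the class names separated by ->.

L[Readable] = Readable + merge(L[Seekable], L[Observable], [Seekable Observable])
  take Seekable:  [Seekable Pipe Registry object] + [Observable Hookable Component Pipe Registry object] + [Seekable Observable]
  take Observable:  [Pipe Registry object] + [Observable Hookable Component Pipe Registry object] + [Observable]
  take Hookable:  [Pipe Registry object] + [Hookable Component Pipe Registry object]
  take Component:  [Pipe Registry object] + [Component Pipe Registry object]
  take Pipe:  [Pipe Registry object] + [Pipe Registry object]
  take Registry:  [Registry object] + [Registry object]
  take object:  [object] + [object]

Readable -> Seekable -> Observable -> Hookable -> Component -> Pipe -> Registry -> object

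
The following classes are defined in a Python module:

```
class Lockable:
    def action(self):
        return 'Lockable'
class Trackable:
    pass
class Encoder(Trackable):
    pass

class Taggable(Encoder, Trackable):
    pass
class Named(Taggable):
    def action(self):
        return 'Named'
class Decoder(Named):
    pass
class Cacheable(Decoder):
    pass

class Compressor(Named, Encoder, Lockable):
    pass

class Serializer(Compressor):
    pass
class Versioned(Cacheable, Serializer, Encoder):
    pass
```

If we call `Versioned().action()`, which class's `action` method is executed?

Named

L[Versioned] = Versioned + merge(L[Cacheable], L[Serializer], L[Encoder], [Cacheable Serializer Encoder])
  take Cacheable:  [Cacheable Decoder Named Taggable Encoder Trackable object] + [Serializer Compressor Named Taggable Encoder Trackable Lockable object] + [Encoder Trackable object] + [Cacheable Serializer Encoder]
  take Decoder:  [Decoder Named Taggable Encoder Trackable object] + [Serializer Compressor Named Taggable Encoder Trackable Lockable object] + [Encoder Trackable object] + [Serializer Encoder]
  take Serializer:  [Named Taggable Encoder Trackable object] + [Serializer Compressor Named Taggable Encoder Trackable Lockable object] + [Encoder Trackable object] + [Serializer Encoder]
  take Compressor:  [Named Taggable Encoder Trackable object] + [Compressor Named Taggable Encoder Trackable Lockable object] + [Encoder Trackable object] + [Encoder]
  take Named:  [Named Taggable Encoder Trackable object] + [Named Taggable Encoder Trackable Lockable object] + [Encoder Trackable object] + [Encoder]
  take Taggable:  [Taggable Encoder Trackable object] + [Taggable Encoder Trackable Lockable object] + [Encoder Trackable object] + [Encoder]
  take Encoder:  [Encoder Trackable object] + [Encoder Trackable Lockable object] + [Encoder Trackable object] + [Encoder]
  take Trackable:  [Trackable object] + [Trackable Lockable object] + [Trackable object]
  take Lockable:  [object] + [Lockable object] + [object]
  take object:  [object] + [object] + [object]
MRO: Versioned Cacheable Decoder Serializer Compressor Named Taggable Encoder Trackable Lockable object
action is defined in: Lockable, Named. First along the MRO is Named.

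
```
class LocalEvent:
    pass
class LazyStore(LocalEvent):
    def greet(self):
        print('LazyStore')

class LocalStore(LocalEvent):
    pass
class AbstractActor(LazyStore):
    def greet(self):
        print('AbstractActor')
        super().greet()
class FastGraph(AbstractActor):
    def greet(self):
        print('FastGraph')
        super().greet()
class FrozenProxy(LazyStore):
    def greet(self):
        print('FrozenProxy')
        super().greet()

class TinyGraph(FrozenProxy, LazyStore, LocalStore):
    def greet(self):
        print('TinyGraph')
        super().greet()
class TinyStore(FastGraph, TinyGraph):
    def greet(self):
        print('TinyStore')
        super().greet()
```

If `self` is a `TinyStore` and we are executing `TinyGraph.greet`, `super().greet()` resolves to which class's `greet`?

FrozenProxy

L[TinyStore] = TinyStore + merge(L[FastGraph], L[TinyGraph], [FastGraph TinyGraph])
  take FastGraph:  [FastGraph AbstractActor LazyStore LocalEvent object] + [TinyGraph FrozenProxy LazyStore LocalStore LocalEvent object] + [FastGraph TinyGraph]
  take AbstractActor:  [AbstractActor LazyStore LocalEvent object] + [TinyGraph FrozenProxy LazyStore LocalStore LocalEvent object] + [TinyGraph]
  take TinyGraph:  [LazyStore LocalEvent object] + [TinyGraph FrozenProxy LazyStore LocalStore LocalEvent object] + [TinyGraph]
  take FrozenProxy:  [LazyStore LocalEvent object] + [FrozenProxy LazyStore LocalStore LocalEvent object]
  take LazyStore:  [LazyStore LocalEvent object] + [LazyStore LocalStore LocalEvent object]
  take LocalStore:  [LocalEvent object] + [LocalStore LocalEvent object]
  take LocalEvent:  [LocalEvent object] + [LocalEvent object]
  take object:  [object] + [object]
MRO: TinyStore FastGraph AbstractActor TinyGraph FrozenProxy LazyStore LocalStore LocalEvent object
super() in TinyGraph.greet on a TinyStore instance goes to the class after TinyGraph in TinyStore's MRO: FrozenProxy.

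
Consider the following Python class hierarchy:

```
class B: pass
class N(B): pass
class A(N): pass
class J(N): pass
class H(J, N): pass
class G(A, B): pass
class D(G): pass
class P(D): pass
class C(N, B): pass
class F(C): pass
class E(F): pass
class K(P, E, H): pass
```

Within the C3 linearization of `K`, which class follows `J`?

N

L[K] = K + merge(L[P], L[E], L[H], [P E H])
  take P:  [P D G A N B object] + [E F C N B object] + [H J N B object] + [P E H]
  take D:  [D G A N B object] + [E F C N B object] + [H J N B object] + [E H]
  take G:  [G A N B object] + [E F C N B object] + [H J N B object] + [E H]
  take A:  [A N B object] + [E F C N B object] + [H J N B object] + [E H]
  take E:  [N B object] + [E F C N B object] + [H J N B object] + [E H]
  take F:  [N B object] + [F C N B object] + [H J N B object] + [H]
  take C:  [N B object] + [C N B object] + [H J N B object] + [H]
  take H:  [N B object] + [N B object] + [H J N B object] + [H]
  take J:  [N B object] + [N B object] + [J N B object]
  take N:  [N B object] + [N B object] + [N B object]
  take B:  [B object] + [B object] + [B object]
  take object:  [object] + [object] + [object]
MRO: K P D G A E F C H J N B object
J is at position 9; next is N.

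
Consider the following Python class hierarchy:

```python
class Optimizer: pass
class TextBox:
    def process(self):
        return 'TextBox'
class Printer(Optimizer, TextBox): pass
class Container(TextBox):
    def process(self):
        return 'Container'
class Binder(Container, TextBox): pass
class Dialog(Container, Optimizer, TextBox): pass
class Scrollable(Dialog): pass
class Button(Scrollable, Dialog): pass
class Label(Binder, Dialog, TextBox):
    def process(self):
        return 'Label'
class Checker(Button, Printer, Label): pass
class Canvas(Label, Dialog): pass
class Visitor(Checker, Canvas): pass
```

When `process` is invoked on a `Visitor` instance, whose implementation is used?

Label

L[Visitor] = Visitor + merge(L[Checker], L[Canvas], [Checker Canvas])
  take Checker:  [Checker Button Scrollable Printer Label Binder Dialog Container Optimizer TextBox object] + [Canvas Label Binder Dialog Container Optimizer TextBox object] + [Checker Canvas]
  take Button:  [Button Scrollable Printer Label Binder Dialog Container Optimizer TextBox object] + [Canvas Label Binder Dialog Container Optimizer TextBox object] + [Canvas]
  take Scrollable:  [Scrollable Printer Label Binder Dialog Container Optimizer TextBox object] + [Canvas Label Binder Dialog Container Optimizer TextBox object] + [Canvas]
  take Printer:  [Printer Label Binder Dialog Container Optimizer TextBox object] + [Canvas Label Binder Dialog Container Optimizer TextBox object] + [Canvas]
  take Canvas:  [Label Binder Dialog Container Optimizer TextBox object] + [Canvas Label Binder Dialog Container Optimizer TextBox object] + [Canvas]
  take Label:  [Label Binder Dialog Container Optimizer TextBox object] + [Label Binder Dialog Container Optimizer TextBox object]
  take Binder:  [Binder Dialog Container Optimizer TextBox object] + [Binder Dialog Container Optimizer TextBox object]
  take Dialog:  [Dialog Container Optimizer TextBox object] + [Dialog Container Optimizer TextBox object]
  take Container:  [Container Optimizer TextBox object] + [Container Optimizer TextBox object]
  take Optimizer:  [Optimizer TextBox object] + [Optimizer TextBox object]
  take TextBox:  [TextBox object] + [TextBox object]
  take object:  [object] + [object]
MRO: Visitor Checker Button Scrollable Printer Canvas Label Binder Dialog Container Optimizer TextBox object
process is defined in: Container, Label, TextBox. First along the MRO is Label.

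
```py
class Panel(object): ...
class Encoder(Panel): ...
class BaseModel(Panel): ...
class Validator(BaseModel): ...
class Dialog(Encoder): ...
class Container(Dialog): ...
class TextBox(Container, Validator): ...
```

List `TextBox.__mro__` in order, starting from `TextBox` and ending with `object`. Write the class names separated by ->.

TextBox -> Container -> Dialog -> Encoder -> Validator -> BaseModel -> Panel -> object

L[TextBox] = TextBox + merge(L[Container], L[Validator], [Container Validator])
  take Container:  [Container Dialog Encoder Panel object] + [Validator BaseModel Panel object] + [Container Validator]
  take Dialog:  [Dialog Encoder Panel object] + [Validator BaseModel Panel object] + [Validator]
  take Encoder:  [Encoder Panel object] + [Validator BaseModel Panel object] + [Validator]
  take Validator:  [Panel object] + [Validator BaseModel Panel object] + [Validator]
  take BaseModel:  [Panel object] + [BaseModel Panel object]
  take Panel:  [Panel object] + [Panel object]
  take object:  [object] + [object]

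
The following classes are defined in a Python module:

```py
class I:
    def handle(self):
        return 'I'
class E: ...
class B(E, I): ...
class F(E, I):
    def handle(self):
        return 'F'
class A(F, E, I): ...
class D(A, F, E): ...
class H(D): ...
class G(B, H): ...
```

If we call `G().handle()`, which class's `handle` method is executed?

L[G] = G + merge(L[B], L[H], [B H])
  take B:  [B E I object] + [H D A F E I object] + [B H]
  take H:  [E I object] + [H D A F E I object] + [H]
  take D:  [E I object] + [D A F E I object]
  take A:  [E I object] + [A F E I object]
  take F:  [E I object] + [F E I object]
  take E:  [E I object] + [E I object]
  take I:  [I object] + [I object]
  take object:  [object] + [object]
MRO: G B H D A F E I object
handle is defined in: F, I. First along the MRO is F.

F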